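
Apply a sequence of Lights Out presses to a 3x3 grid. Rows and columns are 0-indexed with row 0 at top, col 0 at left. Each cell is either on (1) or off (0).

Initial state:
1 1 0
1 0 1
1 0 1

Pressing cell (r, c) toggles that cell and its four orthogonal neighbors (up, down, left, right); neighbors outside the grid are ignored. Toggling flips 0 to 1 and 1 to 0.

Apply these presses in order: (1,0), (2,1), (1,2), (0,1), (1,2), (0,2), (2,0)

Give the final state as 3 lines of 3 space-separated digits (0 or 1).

Answer: 1 1 0
1 1 0
0 0 0

Derivation:
After press 1 at (1,0):
0 1 0
0 1 1
0 0 1

After press 2 at (2,1):
0 1 0
0 0 1
1 1 0

After press 3 at (1,2):
0 1 1
0 1 0
1 1 1

After press 4 at (0,1):
1 0 0
0 0 0
1 1 1

After press 5 at (1,2):
1 0 1
0 1 1
1 1 0

After press 6 at (0,2):
1 1 0
0 1 0
1 1 0

After press 7 at (2,0):
1 1 0
1 1 0
0 0 0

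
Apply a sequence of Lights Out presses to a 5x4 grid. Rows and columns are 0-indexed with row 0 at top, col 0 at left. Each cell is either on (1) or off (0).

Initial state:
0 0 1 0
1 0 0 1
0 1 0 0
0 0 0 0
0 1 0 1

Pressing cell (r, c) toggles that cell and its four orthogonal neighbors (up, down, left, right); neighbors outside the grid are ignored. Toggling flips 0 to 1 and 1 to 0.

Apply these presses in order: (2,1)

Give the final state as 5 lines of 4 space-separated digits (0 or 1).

After press 1 at (2,1):
0 0 1 0
1 1 0 1
1 0 1 0
0 1 0 0
0 1 0 1

Answer: 0 0 1 0
1 1 0 1
1 0 1 0
0 1 0 0
0 1 0 1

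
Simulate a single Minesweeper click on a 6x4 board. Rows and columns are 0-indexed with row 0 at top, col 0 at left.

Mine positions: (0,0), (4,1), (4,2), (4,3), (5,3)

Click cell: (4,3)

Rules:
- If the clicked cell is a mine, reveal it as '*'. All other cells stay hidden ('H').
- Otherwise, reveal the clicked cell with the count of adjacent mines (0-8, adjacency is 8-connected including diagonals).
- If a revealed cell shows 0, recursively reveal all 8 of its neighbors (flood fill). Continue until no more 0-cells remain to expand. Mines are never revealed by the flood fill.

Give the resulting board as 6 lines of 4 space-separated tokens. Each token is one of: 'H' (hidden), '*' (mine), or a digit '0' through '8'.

H H H H
H H H H
H H H H
H H H H
H H H *
H H H H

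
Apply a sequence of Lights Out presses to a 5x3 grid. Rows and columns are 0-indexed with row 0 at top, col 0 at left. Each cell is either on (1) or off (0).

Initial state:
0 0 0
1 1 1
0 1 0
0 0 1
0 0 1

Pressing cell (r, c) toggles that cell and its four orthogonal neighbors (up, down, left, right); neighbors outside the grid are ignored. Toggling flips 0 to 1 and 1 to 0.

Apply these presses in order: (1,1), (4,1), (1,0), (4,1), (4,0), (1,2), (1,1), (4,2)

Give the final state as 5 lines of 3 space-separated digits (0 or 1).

Answer: 1 0 1
0 1 0
1 1 1
1 0 0
1 0 0

Derivation:
After press 1 at (1,1):
0 1 0
0 0 0
0 0 0
0 0 1
0 0 1

After press 2 at (4,1):
0 1 0
0 0 0
0 0 0
0 1 1
1 1 0

After press 3 at (1,0):
1 1 0
1 1 0
1 0 0
0 1 1
1 1 0

After press 4 at (4,1):
1 1 0
1 1 0
1 0 0
0 0 1
0 0 1

After press 5 at (4,0):
1 1 0
1 1 0
1 0 0
1 0 1
1 1 1

After press 6 at (1,2):
1 1 1
1 0 1
1 0 1
1 0 1
1 1 1

After press 7 at (1,1):
1 0 1
0 1 0
1 1 1
1 0 1
1 1 1

After press 8 at (4,2):
1 0 1
0 1 0
1 1 1
1 0 0
1 0 0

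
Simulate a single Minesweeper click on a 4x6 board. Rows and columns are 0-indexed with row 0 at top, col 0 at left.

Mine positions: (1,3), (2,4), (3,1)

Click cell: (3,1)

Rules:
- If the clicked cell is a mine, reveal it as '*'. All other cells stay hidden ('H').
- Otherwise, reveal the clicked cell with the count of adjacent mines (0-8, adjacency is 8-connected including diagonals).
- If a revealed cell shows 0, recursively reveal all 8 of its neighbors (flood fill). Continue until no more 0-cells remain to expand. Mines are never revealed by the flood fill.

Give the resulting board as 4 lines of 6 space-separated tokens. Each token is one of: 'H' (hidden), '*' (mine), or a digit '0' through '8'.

H H H H H H
H H H H H H
H H H H H H
H * H H H H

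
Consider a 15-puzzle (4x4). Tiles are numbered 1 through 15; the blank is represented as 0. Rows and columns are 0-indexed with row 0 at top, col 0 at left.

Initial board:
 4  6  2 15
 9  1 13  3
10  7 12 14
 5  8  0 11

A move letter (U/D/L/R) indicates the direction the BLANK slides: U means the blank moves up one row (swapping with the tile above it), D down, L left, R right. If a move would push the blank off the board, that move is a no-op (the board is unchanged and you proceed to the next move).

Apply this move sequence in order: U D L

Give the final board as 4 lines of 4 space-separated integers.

After move 1 (U):
 4  6  2 15
 9  1 13  3
10  7  0 14
 5  8 12 11

After move 2 (D):
 4  6  2 15
 9  1 13  3
10  7 12 14
 5  8  0 11

After move 3 (L):
 4  6  2 15
 9  1 13  3
10  7 12 14
 5  0  8 11

Answer:  4  6  2 15
 9  1 13  3
10  7 12 14
 5  0  8 11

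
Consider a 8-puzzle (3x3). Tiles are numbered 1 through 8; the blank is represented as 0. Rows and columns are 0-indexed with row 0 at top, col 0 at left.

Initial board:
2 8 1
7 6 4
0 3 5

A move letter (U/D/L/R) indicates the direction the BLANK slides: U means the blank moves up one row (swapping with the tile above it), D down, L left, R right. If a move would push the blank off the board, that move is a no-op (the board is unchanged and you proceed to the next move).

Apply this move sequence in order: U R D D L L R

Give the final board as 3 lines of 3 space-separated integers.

Answer: 2 8 1
6 3 4
7 0 5

Derivation:
After move 1 (U):
2 8 1
0 6 4
7 3 5

After move 2 (R):
2 8 1
6 0 4
7 3 5

After move 3 (D):
2 8 1
6 3 4
7 0 5

After move 4 (D):
2 8 1
6 3 4
7 0 5

After move 5 (L):
2 8 1
6 3 4
0 7 5

After move 6 (L):
2 8 1
6 3 4
0 7 5

After move 7 (R):
2 8 1
6 3 4
7 0 5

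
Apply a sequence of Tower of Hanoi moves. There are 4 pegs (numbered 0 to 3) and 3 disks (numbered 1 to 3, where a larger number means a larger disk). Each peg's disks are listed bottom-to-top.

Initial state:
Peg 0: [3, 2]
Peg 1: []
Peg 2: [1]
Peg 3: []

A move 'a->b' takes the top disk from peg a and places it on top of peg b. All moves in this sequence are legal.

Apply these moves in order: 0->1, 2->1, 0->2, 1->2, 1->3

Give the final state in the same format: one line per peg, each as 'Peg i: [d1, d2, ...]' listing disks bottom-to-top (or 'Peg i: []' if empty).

Answer: Peg 0: []
Peg 1: []
Peg 2: [3, 1]
Peg 3: [2]

Derivation:
After move 1 (0->1):
Peg 0: [3]
Peg 1: [2]
Peg 2: [1]
Peg 3: []

After move 2 (2->1):
Peg 0: [3]
Peg 1: [2, 1]
Peg 2: []
Peg 3: []

After move 3 (0->2):
Peg 0: []
Peg 1: [2, 1]
Peg 2: [3]
Peg 3: []

After move 4 (1->2):
Peg 0: []
Peg 1: [2]
Peg 2: [3, 1]
Peg 3: []

After move 5 (1->3):
Peg 0: []
Peg 1: []
Peg 2: [3, 1]
Peg 3: [2]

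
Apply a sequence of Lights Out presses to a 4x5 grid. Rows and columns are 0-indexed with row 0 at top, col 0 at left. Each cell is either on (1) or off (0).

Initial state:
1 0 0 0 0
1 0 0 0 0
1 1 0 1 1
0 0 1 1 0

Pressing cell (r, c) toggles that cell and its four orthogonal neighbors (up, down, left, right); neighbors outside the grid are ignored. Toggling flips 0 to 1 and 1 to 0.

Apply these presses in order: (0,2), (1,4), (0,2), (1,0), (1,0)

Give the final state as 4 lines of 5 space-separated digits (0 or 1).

After press 1 at (0,2):
1 1 1 1 0
1 0 1 0 0
1 1 0 1 1
0 0 1 1 0

After press 2 at (1,4):
1 1 1 1 1
1 0 1 1 1
1 1 0 1 0
0 0 1 1 0

After press 3 at (0,2):
1 0 0 0 1
1 0 0 1 1
1 1 0 1 0
0 0 1 1 0

After press 4 at (1,0):
0 0 0 0 1
0 1 0 1 1
0 1 0 1 0
0 0 1 1 0

After press 5 at (1,0):
1 0 0 0 1
1 0 0 1 1
1 1 0 1 0
0 0 1 1 0

Answer: 1 0 0 0 1
1 0 0 1 1
1 1 0 1 0
0 0 1 1 0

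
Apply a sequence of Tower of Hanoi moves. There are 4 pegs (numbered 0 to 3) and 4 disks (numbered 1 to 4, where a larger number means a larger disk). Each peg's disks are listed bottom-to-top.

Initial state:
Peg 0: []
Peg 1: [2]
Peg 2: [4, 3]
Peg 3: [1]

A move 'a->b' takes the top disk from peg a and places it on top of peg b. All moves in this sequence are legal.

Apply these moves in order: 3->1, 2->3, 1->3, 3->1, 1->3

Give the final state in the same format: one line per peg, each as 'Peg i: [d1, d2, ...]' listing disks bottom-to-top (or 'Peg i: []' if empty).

Answer: Peg 0: []
Peg 1: [2]
Peg 2: [4]
Peg 3: [3, 1]

Derivation:
After move 1 (3->1):
Peg 0: []
Peg 1: [2, 1]
Peg 2: [4, 3]
Peg 3: []

After move 2 (2->3):
Peg 0: []
Peg 1: [2, 1]
Peg 2: [4]
Peg 3: [3]

After move 3 (1->3):
Peg 0: []
Peg 1: [2]
Peg 2: [4]
Peg 3: [3, 1]

After move 4 (3->1):
Peg 0: []
Peg 1: [2, 1]
Peg 2: [4]
Peg 3: [3]

After move 5 (1->3):
Peg 0: []
Peg 1: [2]
Peg 2: [4]
Peg 3: [3, 1]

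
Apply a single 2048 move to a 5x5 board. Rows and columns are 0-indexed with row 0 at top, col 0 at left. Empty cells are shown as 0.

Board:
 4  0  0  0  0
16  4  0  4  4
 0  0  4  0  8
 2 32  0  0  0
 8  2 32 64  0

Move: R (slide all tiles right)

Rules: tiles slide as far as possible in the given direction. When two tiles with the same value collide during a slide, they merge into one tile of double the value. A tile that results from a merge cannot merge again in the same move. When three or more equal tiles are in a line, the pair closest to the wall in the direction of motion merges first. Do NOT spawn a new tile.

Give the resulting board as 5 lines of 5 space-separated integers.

Answer:  0  0  0  0  4
 0  0 16  4  8
 0  0  0  4  8
 0  0  0  2 32
 0  8  2 32 64

Derivation:
Slide right:
row 0: [4, 0, 0, 0, 0] -> [0, 0, 0, 0, 4]
row 1: [16, 4, 0, 4, 4] -> [0, 0, 16, 4, 8]
row 2: [0, 0, 4, 0, 8] -> [0, 0, 0, 4, 8]
row 3: [2, 32, 0, 0, 0] -> [0, 0, 0, 2, 32]
row 4: [8, 2, 32, 64, 0] -> [0, 8, 2, 32, 64]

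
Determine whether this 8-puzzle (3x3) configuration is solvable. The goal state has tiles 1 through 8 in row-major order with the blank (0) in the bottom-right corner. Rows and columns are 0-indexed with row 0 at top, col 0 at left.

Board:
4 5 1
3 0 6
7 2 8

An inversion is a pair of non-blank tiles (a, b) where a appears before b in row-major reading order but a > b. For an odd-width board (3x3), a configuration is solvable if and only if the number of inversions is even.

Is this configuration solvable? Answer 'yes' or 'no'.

Answer: no

Derivation:
Inversions (pairs i<j in row-major order where tile[i] > tile[j] > 0): 9
9 is odd, so the puzzle is not solvable.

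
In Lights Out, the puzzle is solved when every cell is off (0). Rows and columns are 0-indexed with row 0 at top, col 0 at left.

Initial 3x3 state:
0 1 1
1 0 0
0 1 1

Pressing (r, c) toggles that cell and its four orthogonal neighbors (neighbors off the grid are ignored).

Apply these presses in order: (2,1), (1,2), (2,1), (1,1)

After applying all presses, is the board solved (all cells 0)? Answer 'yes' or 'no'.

After press 1 at (2,1):
0 1 1
1 1 0
1 0 0

After press 2 at (1,2):
0 1 0
1 0 1
1 0 1

After press 3 at (2,1):
0 1 0
1 1 1
0 1 0

After press 4 at (1,1):
0 0 0
0 0 0
0 0 0

Lights still on: 0

Answer: yes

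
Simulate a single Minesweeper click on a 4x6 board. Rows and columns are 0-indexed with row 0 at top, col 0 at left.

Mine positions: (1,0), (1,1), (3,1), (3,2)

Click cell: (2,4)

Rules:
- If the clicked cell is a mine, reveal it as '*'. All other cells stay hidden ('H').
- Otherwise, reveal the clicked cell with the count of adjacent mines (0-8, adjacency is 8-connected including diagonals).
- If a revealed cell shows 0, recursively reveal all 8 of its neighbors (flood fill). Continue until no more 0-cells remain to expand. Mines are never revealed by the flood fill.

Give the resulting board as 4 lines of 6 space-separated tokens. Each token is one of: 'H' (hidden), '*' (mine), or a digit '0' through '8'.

H H 1 0 0 0
H H 1 0 0 0
H H 3 1 0 0
H H H 1 0 0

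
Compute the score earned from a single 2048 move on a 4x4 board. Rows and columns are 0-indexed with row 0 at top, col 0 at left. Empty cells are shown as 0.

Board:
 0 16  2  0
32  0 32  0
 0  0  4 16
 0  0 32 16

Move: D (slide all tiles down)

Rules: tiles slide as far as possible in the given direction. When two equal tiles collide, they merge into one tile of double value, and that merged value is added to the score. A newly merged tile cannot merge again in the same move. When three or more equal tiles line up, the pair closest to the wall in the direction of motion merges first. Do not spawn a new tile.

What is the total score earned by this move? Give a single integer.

Answer: 32

Derivation:
Slide down:
col 0: [0, 32, 0, 0] -> [0, 0, 0, 32]  score +0 (running 0)
col 1: [16, 0, 0, 0] -> [0, 0, 0, 16]  score +0 (running 0)
col 2: [2, 32, 4, 32] -> [2, 32, 4, 32]  score +0 (running 0)
col 3: [0, 0, 16, 16] -> [0, 0, 0, 32]  score +32 (running 32)
Board after move:
 0  0  2  0
 0  0 32  0
 0  0  4  0
32 16 32 32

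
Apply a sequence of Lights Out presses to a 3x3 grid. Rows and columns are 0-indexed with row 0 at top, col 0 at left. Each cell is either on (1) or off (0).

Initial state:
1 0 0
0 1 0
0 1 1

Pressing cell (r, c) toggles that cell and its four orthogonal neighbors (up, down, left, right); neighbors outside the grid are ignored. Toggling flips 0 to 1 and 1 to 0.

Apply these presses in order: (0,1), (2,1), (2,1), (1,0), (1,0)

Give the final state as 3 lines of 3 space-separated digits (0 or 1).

Answer: 0 1 1
0 0 0
0 1 1

Derivation:
After press 1 at (0,1):
0 1 1
0 0 0
0 1 1

After press 2 at (2,1):
0 1 1
0 1 0
1 0 0

After press 3 at (2,1):
0 1 1
0 0 0
0 1 1

After press 4 at (1,0):
1 1 1
1 1 0
1 1 1

After press 5 at (1,0):
0 1 1
0 0 0
0 1 1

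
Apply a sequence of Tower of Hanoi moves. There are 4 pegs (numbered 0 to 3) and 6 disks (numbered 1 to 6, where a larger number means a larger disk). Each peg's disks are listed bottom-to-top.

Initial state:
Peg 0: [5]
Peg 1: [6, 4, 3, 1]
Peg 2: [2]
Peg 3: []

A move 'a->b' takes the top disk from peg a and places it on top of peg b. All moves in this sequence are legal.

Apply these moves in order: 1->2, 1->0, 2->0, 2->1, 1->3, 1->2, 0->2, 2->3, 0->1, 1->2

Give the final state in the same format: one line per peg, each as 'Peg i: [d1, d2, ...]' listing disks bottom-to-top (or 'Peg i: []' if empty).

After move 1 (1->2):
Peg 0: [5]
Peg 1: [6, 4, 3]
Peg 2: [2, 1]
Peg 3: []

After move 2 (1->0):
Peg 0: [5, 3]
Peg 1: [6, 4]
Peg 2: [2, 1]
Peg 3: []

After move 3 (2->0):
Peg 0: [5, 3, 1]
Peg 1: [6, 4]
Peg 2: [2]
Peg 3: []

After move 4 (2->1):
Peg 0: [5, 3, 1]
Peg 1: [6, 4, 2]
Peg 2: []
Peg 3: []

After move 5 (1->3):
Peg 0: [5, 3, 1]
Peg 1: [6, 4]
Peg 2: []
Peg 3: [2]

After move 6 (1->2):
Peg 0: [5, 3, 1]
Peg 1: [6]
Peg 2: [4]
Peg 3: [2]

After move 7 (0->2):
Peg 0: [5, 3]
Peg 1: [6]
Peg 2: [4, 1]
Peg 3: [2]

After move 8 (2->3):
Peg 0: [5, 3]
Peg 1: [6]
Peg 2: [4]
Peg 3: [2, 1]

After move 9 (0->1):
Peg 0: [5]
Peg 1: [6, 3]
Peg 2: [4]
Peg 3: [2, 1]

After move 10 (1->2):
Peg 0: [5]
Peg 1: [6]
Peg 2: [4, 3]
Peg 3: [2, 1]

Answer: Peg 0: [5]
Peg 1: [6]
Peg 2: [4, 3]
Peg 3: [2, 1]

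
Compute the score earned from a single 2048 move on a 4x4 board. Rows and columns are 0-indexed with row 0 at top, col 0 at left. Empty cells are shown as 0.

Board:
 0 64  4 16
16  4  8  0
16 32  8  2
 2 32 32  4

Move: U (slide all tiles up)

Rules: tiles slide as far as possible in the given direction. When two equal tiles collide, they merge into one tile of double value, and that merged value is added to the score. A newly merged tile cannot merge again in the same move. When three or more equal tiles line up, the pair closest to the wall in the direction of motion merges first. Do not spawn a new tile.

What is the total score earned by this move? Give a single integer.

Answer: 112

Derivation:
Slide up:
col 0: [0, 16, 16, 2] -> [32, 2, 0, 0]  score +32 (running 32)
col 1: [64, 4, 32, 32] -> [64, 4, 64, 0]  score +64 (running 96)
col 2: [4, 8, 8, 32] -> [4, 16, 32, 0]  score +16 (running 112)
col 3: [16, 0, 2, 4] -> [16, 2, 4, 0]  score +0 (running 112)
Board after move:
32 64  4 16
 2  4 16  2
 0 64 32  4
 0  0  0  0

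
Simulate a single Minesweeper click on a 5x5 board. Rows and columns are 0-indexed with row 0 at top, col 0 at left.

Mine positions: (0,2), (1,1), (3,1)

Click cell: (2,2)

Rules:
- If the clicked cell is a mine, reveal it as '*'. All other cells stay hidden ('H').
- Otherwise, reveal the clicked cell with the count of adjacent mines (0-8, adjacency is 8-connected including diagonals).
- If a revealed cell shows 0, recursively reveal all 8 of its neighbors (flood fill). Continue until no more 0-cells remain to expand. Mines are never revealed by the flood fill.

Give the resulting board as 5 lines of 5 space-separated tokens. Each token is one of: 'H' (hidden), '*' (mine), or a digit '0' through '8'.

H H H H H
H H H H H
H H 2 H H
H H H H H
H H H H H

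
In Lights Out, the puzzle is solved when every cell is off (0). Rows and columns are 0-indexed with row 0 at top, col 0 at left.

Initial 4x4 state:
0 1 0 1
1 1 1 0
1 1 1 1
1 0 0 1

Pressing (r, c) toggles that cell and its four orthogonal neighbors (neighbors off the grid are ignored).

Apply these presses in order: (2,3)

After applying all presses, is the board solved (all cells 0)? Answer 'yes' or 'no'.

Answer: no

Derivation:
After press 1 at (2,3):
0 1 0 1
1 1 1 1
1 1 0 0
1 0 0 0

Lights still on: 9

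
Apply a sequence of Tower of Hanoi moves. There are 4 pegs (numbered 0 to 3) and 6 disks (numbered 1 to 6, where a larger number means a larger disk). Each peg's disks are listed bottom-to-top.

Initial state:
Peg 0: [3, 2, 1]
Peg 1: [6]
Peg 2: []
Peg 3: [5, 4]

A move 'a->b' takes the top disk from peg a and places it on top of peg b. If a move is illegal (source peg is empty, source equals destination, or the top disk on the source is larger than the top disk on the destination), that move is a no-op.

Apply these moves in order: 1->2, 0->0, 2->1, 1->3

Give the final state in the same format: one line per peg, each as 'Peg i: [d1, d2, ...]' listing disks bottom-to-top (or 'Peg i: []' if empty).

Answer: Peg 0: [3, 2, 1]
Peg 1: [6]
Peg 2: []
Peg 3: [5, 4]

Derivation:
After move 1 (1->2):
Peg 0: [3, 2, 1]
Peg 1: []
Peg 2: [6]
Peg 3: [5, 4]

After move 2 (0->0):
Peg 0: [3, 2, 1]
Peg 1: []
Peg 2: [6]
Peg 3: [5, 4]

After move 3 (2->1):
Peg 0: [3, 2, 1]
Peg 1: [6]
Peg 2: []
Peg 3: [5, 4]

After move 4 (1->3):
Peg 0: [3, 2, 1]
Peg 1: [6]
Peg 2: []
Peg 3: [5, 4]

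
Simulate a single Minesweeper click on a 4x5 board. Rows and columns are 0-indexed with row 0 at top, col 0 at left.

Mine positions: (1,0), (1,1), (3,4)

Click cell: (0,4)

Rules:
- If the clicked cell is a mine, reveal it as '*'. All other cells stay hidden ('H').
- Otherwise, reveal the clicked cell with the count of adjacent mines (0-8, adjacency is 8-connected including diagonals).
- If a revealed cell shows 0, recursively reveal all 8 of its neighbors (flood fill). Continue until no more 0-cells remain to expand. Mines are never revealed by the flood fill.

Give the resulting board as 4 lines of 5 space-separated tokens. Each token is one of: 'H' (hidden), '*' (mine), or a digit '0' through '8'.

H H 1 0 0
H H 1 0 0
H H 1 1 1
H H H H H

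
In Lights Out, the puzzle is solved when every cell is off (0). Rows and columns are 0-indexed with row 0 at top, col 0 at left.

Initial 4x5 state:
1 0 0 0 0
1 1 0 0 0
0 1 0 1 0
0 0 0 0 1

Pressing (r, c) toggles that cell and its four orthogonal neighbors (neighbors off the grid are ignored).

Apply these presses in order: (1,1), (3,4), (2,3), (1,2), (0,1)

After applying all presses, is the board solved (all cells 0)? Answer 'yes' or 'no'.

After press 1 at (1,1):
1 1 0 0 0
0 0 1 0 0
0 0 0 1 0
0 0 0 0 1

After press 2 at (3,4):
1 1 0 0 0
0 0 1 0 0
0 0 0 1 1
0 0 0 1 0

After press 3 at (2,3):
1 1 0 0 0
0 0 1 1 0
0 0 1 0 0
0 0 0 0 0

After press 4 at (1,2):
1 1 1 0 0
0 1 0 0 0
0 0 0 0 0
0 0 0 0 0

After press 5 at (0,1):
0 0 0 0 0
0 0 0 0 0
0 0 0 0 0
0 0 0 0 0

Lights still on: 0

Answer: yes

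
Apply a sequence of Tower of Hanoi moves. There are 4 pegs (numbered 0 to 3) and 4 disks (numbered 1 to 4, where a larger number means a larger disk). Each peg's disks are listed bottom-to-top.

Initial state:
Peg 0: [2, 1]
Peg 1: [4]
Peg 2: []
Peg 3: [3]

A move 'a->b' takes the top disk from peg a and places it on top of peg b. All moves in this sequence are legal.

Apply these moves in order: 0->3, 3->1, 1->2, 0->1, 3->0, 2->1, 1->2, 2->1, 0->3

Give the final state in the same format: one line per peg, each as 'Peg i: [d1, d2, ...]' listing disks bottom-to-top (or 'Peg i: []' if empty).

Answer: Peg 0: []
Peg 1: [4, 2, 1]
Peg 2: []
Peg 3: [3]

Derivation:
After move 1 (0->3):
Peg 0: [2]
Peg 1: [4]
Peg 2: []
Peg 3: [3, 1]

After move 2 (3->1):
Peg 0: [2]
Peg 1: [4, 1]
Peg 2: []
Peg 3: [3]

After move 3 (1->2):
Peg 0: [2]
Peg 1: [4]
Peg 2: [1]
Peg 3: [3]

After move 4 (0->1):
Peg 0: []
Peg 1: [4, 2]
Peg 2: [1]
Peg 3: [3]

After move 5 (3->0):
Peg 0: [3]
Peg 1: [4, 2]
Peg 2: [1]
Peg 3: []

After move 6 (2->1):
Peg 0: [3]
Peg 1: [4, 2, 1]
Peg 2: []
Peg 3: []

After move 7 (1->2):
Peg 0: [3]
Peg 1: [4, 2]
Peg 2: [1]
Peg 3: []

After move 8 (2->1):
Peg 0: [3]
Peg 1: [4, 2, 1]
Peg 2: []
Peg 3: []

After move 9 (0->3):
Peg 0: []
Peg 1: [4, 2, 1]
Peg 2: []
Peg 3: [3]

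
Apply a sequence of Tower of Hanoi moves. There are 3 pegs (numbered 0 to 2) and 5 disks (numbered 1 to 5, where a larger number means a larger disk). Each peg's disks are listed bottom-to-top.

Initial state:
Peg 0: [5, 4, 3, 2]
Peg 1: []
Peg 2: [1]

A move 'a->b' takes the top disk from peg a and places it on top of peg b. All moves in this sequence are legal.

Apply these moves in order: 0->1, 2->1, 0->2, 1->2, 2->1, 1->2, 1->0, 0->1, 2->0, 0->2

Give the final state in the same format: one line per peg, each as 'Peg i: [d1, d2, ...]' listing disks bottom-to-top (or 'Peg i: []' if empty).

After move 1 (0->1):
Peg 0: [5, 4, 3]
Peg 1: [2]
Peg 2: [1]

After move 2 (2->1):
Peg 0: [5, 4, 3]
Peg 1: [2, 1]
Peg 2: []

After move 3 (0->2):
Peg 0: [5, 4]
Peg 1: [2, 1]
Peg 2: [3]

After move 4 (1->2):
Peg 0: [5, 4]
Peg 1: [2]
Peg 2: [3, 1]

After move 5 (2->1):
Peg 0: [5, 4]
Peg 1: [2, 1]
Peg 2: [3]

After move 6 (1->2):
Peg 0: [5, 4]
Peg 1: [2]
Peg 2: [3, 1]

After move 7 (1->0):
Peg 0: [5, 4, 2]
Peg 1: []
Peg 2: [3, 1]

After move 8 (0->1):
Peg 0: [5, 4]
Peg 1: [2]
Peg 2: [3, 1]

After move 9 (2->0):
Peg 0: [5, 4, 1]
Peg 1: [2]
Peg 2: [3]

After move 10 (0->2):
Peg 0: [5, 4]
Peg 1: [2]
Peg 2: [3, 1]

Answer: Peg 0: [5, 4]
Peg 1: [2]
Peg 2: [3, 1]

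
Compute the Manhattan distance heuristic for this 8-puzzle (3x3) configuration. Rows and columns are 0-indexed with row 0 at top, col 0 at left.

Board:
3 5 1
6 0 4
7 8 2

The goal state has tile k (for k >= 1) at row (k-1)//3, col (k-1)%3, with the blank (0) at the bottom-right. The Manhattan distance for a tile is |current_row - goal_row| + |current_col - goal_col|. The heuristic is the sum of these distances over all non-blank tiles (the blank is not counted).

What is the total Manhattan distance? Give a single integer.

Answer: 12

Derivation:
Tile 3: at (0,0), goal (0,2), distance |0-0|+|0-2| = 2
Tile 5: at (0,1), goal (1,1), distance |0-1|+|1-1| = 1
Tile 1: at (0,2), goal (0,0), distance |0-0|+|2-0| = 2
Tile 6: at (1,0), goal (1,2), distance |1-1|+|0-2| = 2
Tile 4: at (1,2), goal (1,0), distance |1-1|+|2-0| = 2
Tile 7: at (2,0), goal (2,0), distance |2-2|+|0-0| = 0
Tile 8: at (2,1), goal (2,1), distance |2-2|+|1-1| = 0
Tile 2: at (2,2), goal (0,1), distance |2-0|+|2-1| = 3
Sum: 2 + 1 + 2 + 2 + 2 + 0 + 0 + 3 = 12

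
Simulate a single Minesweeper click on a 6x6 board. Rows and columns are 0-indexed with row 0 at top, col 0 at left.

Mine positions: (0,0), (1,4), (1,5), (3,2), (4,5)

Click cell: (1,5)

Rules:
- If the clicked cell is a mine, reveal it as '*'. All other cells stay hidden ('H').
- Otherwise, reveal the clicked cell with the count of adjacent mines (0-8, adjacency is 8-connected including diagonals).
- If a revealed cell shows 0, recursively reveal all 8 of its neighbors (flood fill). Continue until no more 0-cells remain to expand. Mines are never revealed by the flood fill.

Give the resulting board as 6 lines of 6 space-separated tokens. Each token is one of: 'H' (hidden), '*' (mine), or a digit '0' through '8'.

H H H H H H
H H H H H *
H H H H H H
H H H H H H
H H H H H H
H H H H H H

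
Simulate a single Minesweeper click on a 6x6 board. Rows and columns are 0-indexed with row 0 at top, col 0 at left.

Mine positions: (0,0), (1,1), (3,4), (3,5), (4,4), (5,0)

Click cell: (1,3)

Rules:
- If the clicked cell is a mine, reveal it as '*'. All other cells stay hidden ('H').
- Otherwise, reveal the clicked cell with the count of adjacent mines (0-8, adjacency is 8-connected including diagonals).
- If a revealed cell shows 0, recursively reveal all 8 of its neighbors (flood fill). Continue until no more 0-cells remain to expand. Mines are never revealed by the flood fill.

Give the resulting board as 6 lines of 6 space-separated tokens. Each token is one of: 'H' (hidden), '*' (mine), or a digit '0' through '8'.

H H 1 0 0 0
H H 1 0 0 0
H H 1 1 2 2
H H H H H H
H H H H H H
H H H H H H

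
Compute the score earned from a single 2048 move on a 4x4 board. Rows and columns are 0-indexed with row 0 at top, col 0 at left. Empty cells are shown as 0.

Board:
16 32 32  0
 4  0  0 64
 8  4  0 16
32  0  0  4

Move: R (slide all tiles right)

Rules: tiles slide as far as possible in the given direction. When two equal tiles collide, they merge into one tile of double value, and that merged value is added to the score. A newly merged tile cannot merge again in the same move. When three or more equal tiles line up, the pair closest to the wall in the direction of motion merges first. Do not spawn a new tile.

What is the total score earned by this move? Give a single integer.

Slide right:
row 0: [16, 32, 32, 0] -> [0, 0, 16, 64]  score +64 (running 64)
row 1: [4, 0, 0, 64] -> [0, 0, 4, 64]  score +0 (running 64)
row 2: [8, 4, 0, 16] -> [0, 8, 4, 16]  score +0 (running 64)
row 3: [32, 0, 0, 4] -> [0, 0, 32, 4]  score +0 (running 64)
Board after move:
 0  0 16 64
 0  0  4 64
 0  8  4 16
 0  0 32  4

Answer: 64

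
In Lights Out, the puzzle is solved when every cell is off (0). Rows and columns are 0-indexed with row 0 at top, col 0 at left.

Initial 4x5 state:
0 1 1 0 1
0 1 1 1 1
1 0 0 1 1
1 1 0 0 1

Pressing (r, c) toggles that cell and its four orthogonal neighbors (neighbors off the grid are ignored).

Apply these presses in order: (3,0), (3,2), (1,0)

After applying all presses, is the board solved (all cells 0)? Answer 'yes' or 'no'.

Answer: no

Derivation:
After press 1 at (3,0):
0 1 1 0 1
0 1 1 1 1
0 0 0 1 1
0 0 0 0 1

After press 2 at (3,2):
0 1 1 0 1
0 1 1 1 1
0 0 1 1 1
0 1 1 1 1

After press 3 at (1,0):
1 1 1 0 1
1 0 1 1 1
1 0 1 1 1
0 1 1 1 1

Lights still on: 16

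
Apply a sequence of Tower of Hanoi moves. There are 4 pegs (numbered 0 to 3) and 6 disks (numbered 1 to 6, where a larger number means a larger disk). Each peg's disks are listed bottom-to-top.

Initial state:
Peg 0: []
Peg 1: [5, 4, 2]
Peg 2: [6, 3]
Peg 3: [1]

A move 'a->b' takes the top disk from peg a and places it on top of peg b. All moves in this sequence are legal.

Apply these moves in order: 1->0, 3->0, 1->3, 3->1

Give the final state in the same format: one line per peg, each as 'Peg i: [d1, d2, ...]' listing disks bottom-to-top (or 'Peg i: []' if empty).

Answer: Peg 0: [2, 1]
Peg 1: [5, 4]
Peg 2: [6, 3]
Peg 3: []

Derivation:
After move 1 (1->0):
Peg 0: [2]
Peg 1: [5, 4]
Peg 2: [6, 3]
Peg 3: [1]

After move 2 (3->0):
Peg 0: [2, 1]
Peg 1: [5, 4]
Peg 2: [6, 3]
Peg 3: []

After move 3 (1->3):
Peg 0: [2, 1]
Peg 1: [5]
Peg 2: [6, 3]
Peg 3: [4]

After move 4 (3->1):
Peg 0: [2, 1]
Peg 1: [5, 4]
Peg 2: [6, 3]
Peg 3: []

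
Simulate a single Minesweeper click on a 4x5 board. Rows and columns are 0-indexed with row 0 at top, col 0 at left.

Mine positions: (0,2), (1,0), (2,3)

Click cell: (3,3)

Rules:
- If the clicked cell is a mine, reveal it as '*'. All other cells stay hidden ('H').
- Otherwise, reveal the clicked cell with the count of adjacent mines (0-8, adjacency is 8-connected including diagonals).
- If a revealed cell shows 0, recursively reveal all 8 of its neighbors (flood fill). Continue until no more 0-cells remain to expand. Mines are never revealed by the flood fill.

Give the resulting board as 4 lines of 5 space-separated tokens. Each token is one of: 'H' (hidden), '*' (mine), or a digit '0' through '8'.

H H H H H
H H H H H
H H H H H
H H H 1 H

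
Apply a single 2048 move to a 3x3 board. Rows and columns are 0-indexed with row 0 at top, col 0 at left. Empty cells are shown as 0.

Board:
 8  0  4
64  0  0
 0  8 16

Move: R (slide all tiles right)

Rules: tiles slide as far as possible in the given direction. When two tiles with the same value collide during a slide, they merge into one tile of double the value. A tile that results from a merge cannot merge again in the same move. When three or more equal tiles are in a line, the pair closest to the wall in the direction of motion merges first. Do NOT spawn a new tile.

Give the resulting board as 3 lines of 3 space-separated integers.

Answer:  0  8  4
 0  0 64
 0  8 16

Derivation:
Slide right:
row 0: [8, 0, 4] -> [0, 8, 4]
row 1: [64, 0, 0] -> [0, 0, 64]
row 2: [0, 8, 16] -> [0, 8, 16]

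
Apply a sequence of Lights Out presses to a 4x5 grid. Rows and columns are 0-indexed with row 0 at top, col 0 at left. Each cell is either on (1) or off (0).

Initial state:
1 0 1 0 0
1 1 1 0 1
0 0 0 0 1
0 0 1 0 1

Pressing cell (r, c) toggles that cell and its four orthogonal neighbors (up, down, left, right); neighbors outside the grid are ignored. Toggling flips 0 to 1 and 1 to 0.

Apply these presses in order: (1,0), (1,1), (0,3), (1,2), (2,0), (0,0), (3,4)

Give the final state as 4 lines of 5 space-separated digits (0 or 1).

Answer: 1 0 1 1 1
1 0 1 0 1
0 0 1 0 0
1 0 1 1 0

Derivation:
After press 1 at (1,0):
0 0 1 0 0
0 0 1 0 1
1 0 0 0 1
0 0 1 0 1

After press 2 at (1,1):
0 1 1 0 0
1 1 0 0 1
1 1 0 0 1
0 0 1 0 1

After press 3 at (0,3):
0 1 0 1 1
1 1 0 1 1
1 1 0 0 1
0 0 1 0 1

After press 4 at (1,2):
0 1 1 1 1
1 0 1 0 1
1 1 1 0 1
0 0 1 0 1

After press 5 at (2,0):
0 1 1 1 1
0 0 1 0 1
0 0 1 0 1
1 0 1 0 1

After press 6 at (0,0):
1 0 1 1 1
1 0 1 0 1
0 0 1 0 1
1 0 1 0 1

After press 7 at (3,4):
1 0 1 1 1
1 0 1 0 1
0 0 1 0 0
1 0 1 1 0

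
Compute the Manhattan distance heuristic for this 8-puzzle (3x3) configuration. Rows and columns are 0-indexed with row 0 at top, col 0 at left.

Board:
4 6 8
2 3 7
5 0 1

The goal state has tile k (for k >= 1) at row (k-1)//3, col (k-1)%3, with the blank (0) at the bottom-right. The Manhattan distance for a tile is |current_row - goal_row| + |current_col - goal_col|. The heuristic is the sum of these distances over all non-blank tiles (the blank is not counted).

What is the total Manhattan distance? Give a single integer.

Answer: 19

Derivation:
Tile 4: (0,0)->(1,0) = 1
Tile 6: (0,1)->(1,2) = 2
Tile 8: (0,2)->(2,1) = 3
Tile 2: (1,0)->(0,1) = 2
Tile 3: (1,1)->(0,2) = 2
Tile 7: (1,2)->(2,0) = 3
Tile 5: (2,0)->(1,1) = 2
Tile 1: (2,2)->(0,0) = 4
Sum: 1 + 2 + 3 + 2 + 2 + 3 + 2 + 4 = 19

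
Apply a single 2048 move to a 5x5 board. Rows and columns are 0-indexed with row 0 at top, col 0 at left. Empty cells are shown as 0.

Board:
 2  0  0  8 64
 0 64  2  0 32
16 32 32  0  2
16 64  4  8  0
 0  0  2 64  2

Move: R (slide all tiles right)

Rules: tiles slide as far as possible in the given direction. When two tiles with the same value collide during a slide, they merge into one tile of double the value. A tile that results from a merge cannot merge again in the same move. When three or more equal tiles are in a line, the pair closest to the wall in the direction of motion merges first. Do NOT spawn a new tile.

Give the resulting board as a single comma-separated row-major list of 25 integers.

Answer: 0, 0, 2, 8, 64, 0, 0, 64, 2, 32, 0, 0, 16, 64, 2, 0, 16, 64, 4, 8, 0, 0, 2, 64, 2

Derivation:
Slide right:
row 0: [2, 0, 0, 8, 64] -> [0, 0, 2, 8, 64]
row 1: [0, 64, 2, 0, 32] -> [0, 0, 64, 2, 32]
row 2: [16, 32, 32, 0, 2] -> [0, 0, 16, 64, 2]
row 3: [16, 64, 4, 8, 0] -> [0, 16, 64, 4, 8]
row 4: [0, 0, 2, 64, 2] -> [0, 0, 2, 64, 2]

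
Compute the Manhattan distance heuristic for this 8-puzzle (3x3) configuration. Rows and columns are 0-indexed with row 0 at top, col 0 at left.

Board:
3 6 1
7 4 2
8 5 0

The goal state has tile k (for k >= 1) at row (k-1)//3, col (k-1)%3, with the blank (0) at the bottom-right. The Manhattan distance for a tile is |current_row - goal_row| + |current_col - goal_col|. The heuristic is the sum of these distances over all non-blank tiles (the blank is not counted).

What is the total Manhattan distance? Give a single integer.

Answer: 12

Derivation:
Tile 3: at (0,0), goal (0,2), distance |0-0|+|0-2| = 2
Tile 6: at (0,1), goal (1,2), distance |0-1|+|1-2| = 2
Tile 1: at (0,2), goal (0,0), distance |0-0|+|2-0| = 2
Tile 7: at (1,0), goal (2,0), distance |1-2|+|0-0| = 1
Tile 4: at (1,1), goal (1,0), distance |1-1|+|1-0| = 1
Tile 2: at (1,2), goal (0,1), distance |1-0|+|2-1| = 2
Tile 8: at (2,0), goal (2,1), distance |2-2|+|0-1| = 1
Tile 5: at (2,1), goal (1,1), distance |2-1|+|1-1| = 1
Sum: 2 + 2 + 2 + 1 + 1 + 2 + 1 + 1 = 12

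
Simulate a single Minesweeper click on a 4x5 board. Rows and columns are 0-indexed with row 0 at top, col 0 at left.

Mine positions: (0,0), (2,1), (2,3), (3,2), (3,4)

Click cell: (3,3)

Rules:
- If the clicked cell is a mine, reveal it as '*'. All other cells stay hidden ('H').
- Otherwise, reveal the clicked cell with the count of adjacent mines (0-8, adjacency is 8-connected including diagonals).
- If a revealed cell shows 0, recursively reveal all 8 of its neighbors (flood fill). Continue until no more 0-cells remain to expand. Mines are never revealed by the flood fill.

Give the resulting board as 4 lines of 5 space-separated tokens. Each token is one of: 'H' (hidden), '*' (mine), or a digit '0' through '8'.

H H H H H
H H H H H
H H H H H
H H H 3 H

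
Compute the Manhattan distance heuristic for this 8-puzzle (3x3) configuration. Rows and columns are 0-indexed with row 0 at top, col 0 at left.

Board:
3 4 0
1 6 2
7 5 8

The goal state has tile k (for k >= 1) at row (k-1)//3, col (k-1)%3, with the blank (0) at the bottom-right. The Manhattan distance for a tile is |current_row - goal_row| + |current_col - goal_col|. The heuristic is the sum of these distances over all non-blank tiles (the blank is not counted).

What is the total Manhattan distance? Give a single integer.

Answer: 10

Derivation:
Tile 3: (0,0)->(0,2) = 2
Tile 4: (0,1)->(1,0) = 2
Tile 1: (1,0)->(0,0) = 1
Tile 6: (1,1)->(1,2) = 1
Tile 2: (1,2)->(0,1) = 2
Tile 7: (2,0)->(2,0) = 0
Tile 5: (2,1)->(1,1) = 1
Tile 8: (2,2)->(2,1) = 1
Sum: 2 + 2 + 1 + 1 + 2 + 0 + 1 + 1 = 10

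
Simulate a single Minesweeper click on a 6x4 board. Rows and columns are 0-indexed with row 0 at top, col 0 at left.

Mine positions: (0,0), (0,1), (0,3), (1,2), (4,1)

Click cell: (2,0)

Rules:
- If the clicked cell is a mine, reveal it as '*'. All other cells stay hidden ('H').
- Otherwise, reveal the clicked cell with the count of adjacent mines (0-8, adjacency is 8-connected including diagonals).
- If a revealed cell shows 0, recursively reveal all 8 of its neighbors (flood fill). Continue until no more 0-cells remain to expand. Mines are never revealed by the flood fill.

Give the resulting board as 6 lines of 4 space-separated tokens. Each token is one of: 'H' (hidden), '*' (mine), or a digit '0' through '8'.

H H H H
2 3 H H
0 1 H H
1 1 H H
H H H H
H H H H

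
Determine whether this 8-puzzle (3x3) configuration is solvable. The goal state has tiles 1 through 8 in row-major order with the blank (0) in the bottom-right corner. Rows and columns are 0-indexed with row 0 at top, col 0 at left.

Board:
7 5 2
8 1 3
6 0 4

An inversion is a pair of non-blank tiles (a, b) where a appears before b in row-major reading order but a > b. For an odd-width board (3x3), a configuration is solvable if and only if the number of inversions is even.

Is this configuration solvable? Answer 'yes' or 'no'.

Answer: yes

Derivation:
Inversions (pairs i<j in row-major order where tile[i] > tile[j] > 0): 16
16 is even, so the puzzle is solvable.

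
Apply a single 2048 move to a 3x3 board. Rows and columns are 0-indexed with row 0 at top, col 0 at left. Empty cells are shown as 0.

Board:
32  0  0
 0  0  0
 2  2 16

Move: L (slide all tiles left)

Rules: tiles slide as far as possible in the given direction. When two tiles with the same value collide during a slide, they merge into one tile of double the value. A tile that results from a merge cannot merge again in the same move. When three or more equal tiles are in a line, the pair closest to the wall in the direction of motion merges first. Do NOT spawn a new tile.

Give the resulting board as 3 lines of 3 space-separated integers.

Answer: 32  0  0
 0  0  0
 4 16  0

Derivation:
Slide left:
row 0: [32, 0, 0] -> [32, 0, 0]
row 1: [0, 0, 0] -> [0, 0, 0]
row 2: [2, 2, 16] -> [4, 16, 0]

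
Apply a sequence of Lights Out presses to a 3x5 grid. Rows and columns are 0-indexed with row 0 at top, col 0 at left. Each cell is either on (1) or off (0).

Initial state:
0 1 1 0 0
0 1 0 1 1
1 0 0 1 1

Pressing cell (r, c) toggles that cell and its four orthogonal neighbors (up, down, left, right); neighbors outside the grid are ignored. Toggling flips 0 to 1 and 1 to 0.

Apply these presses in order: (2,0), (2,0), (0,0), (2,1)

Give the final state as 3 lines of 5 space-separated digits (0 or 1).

After press 1 at (2,0):
0 1 1 0 0
1 1 0 1 1
0 1 0 1 1

After press 2 at (2,0):
0 1 1 0 0
0 1 0 1 1
1 0 0 1 1

After press 3 at (0,0):
1 0 1 0 0
1 1 0 1 1
1 0 0 1 1

After press 4 at (2,1):
1 0 1 0 0
1 0 0 1 1
0 1 1 1 1

Answer: 1 0 1 0 0
1 0 0 1 1
0 1 1 1 1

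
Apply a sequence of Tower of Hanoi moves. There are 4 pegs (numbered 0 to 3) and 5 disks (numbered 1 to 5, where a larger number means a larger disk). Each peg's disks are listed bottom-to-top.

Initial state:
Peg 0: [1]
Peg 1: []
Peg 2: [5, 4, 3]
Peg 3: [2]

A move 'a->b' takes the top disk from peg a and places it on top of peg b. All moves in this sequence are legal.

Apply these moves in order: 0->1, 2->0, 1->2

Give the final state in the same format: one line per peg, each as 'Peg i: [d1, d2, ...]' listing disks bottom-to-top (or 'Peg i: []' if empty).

After move 1 (0->1):
Peg 0: []
Peg 1: [1]
Peg 2: [5, 4, 3]
Peg 3: [2]

After move 2 (2->0):
Peg 0: [3]
Peg 1: [1]
Peg 2: [5, 4]
Peg 3: [2]

After move 3 (1->2):
Peg 0: [3]
Peg 1: []
Peg 2: [5, 4, 1]
Peg 3: [2]

Answer: Peg 0: [3]
Peg 1: []
Peg 2: [5, 4, 1]
Peg 3: [2]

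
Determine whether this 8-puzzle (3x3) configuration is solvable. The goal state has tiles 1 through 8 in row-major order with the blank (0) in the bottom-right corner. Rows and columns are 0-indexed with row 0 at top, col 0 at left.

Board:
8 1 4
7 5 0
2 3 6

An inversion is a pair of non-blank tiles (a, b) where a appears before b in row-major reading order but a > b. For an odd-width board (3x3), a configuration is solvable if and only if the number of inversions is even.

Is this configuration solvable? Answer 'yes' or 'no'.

Answer: no

Derivation:
Inversions (pairs i<j in row-major order where tile[i] > tile[j] > 0): 15
15 is odd, so the puzzle is not solvable.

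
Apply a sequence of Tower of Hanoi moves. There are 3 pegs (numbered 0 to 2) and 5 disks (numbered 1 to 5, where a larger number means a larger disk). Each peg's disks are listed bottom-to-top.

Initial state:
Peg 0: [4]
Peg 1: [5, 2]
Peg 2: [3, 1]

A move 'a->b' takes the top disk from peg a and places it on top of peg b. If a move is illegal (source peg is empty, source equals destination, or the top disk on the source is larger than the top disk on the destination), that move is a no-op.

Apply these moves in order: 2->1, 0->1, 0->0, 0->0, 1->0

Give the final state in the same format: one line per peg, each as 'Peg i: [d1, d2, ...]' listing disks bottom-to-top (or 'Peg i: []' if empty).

After move 1 (2->1):
Peg 0: [4]
Peg 1: [5, 2, 1]
Peg 2: [3]

After move 2 (0->1):
Peg 0: [4]
Peg 1: [5, 2, 1]
Peg 2: [3]

After move 3 (0->0):
Peg 0: [4]
Peg 1: [5, 2, 1]
Peg 2: [3]

After move 4 (0->0):
Peg 0: [4]
Peg 1: [5, 2, 1]
Peg 2: [3]

After move 5 (1->0):
Peg 0: [4, 1]
Peg 1: [5, 2]
Peg 2: [3]

Answer: Peg 0: [4, 1]
Peg 1: [5, 2]
Peg 2: [3]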